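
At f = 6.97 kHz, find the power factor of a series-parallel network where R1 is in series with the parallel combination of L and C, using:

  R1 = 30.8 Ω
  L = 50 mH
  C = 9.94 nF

Step 1 — Angular frequency: ω = 2π·f = 2π·6970 = 4.379e+04 rad/s.
Step 2 — Component impedances:
  R1: Z = R = 30.8 Ω
  L: Z = jωL = j·4.379e+04·0.05 = 0 + j2190 Ω
  C: Z = 1/(jωC) = -j/(ω·C) = 0 - j2297 Ω
Step 3 — Parallel branch: L || C = 1/(1/L + 1/C) = 0 + j4.678e+04 Ω.
Step 4 — Series with R1: Z_total = R1 + (L || C) = 30.8 + j4.678e+04 Ω = 4.678e+04∠90.0° Ω.
Step 5 — Power factor: PF = cos(φ) = Re(Z)/|Z| = 30.8/4.678e+04 = 0.0006584.
Step 6 — Type: Im(Z) = 4.678e+04 ⇒ lagging (phase φ = 90.0°).

PF = 0.0006584 (lagging, φ = 90.0°)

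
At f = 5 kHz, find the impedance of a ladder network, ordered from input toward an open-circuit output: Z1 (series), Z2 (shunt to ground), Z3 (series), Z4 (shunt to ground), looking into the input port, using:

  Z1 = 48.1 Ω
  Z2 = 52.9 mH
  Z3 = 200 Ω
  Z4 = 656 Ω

Step 1 — Angular frequency: ω = 2π·f = 2π·5000 = 3.142e+04 rad/s.
Step 2 — Component impedances:
  Z1: Z = R = 48.1 Ω
  Z2: Z = jωL = j·3.142e+04·0.0529 = 0 + j1662 Ω
  Z3: Z = R = 200 Ω
  Z4: Z = R = 656 Ω
Step 3 — Ladder network (open output): work backward from the far end, alternating series and parallel combinations. Z_in = 724.6 + j348.5 Ω = 804∠25.7° Ω.

Z = 724.6 + j348.5 Ω = 804∠25.7° Ω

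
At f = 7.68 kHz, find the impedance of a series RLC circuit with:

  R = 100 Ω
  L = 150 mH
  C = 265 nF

Step 1 — Angular frequency: ω = 2π·f = 2π·7680 = 4.825e+04 rad/s.
Step 2 — Component impedances:
  R: Z = R = 100 Ω
  L: Z = jωL = j·4.825e+04·0.15 = 0 + j7238 Ω
  C: Z = 1/(jωC) = -j/(ω·C) = 0 - j78.2 Ω
Step 3 — Series combination: Z_total = R + L + C = 100 + j7160 Ω = 7161∠89.2° Ω.

Z = 100 + j7160 Ω = 7161∠89.2° Ω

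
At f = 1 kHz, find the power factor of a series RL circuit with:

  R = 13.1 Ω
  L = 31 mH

Step 1 — Angular frequency: ω = 2π·f = 2π·1000 = 6283 rad/s.
Step 2 — Component impedances:
  R: Z = R = 13.1 Ω
  L: Z = jωL = j·6283·0.031 = 0 + j194.8 Ω
Step 3 — Series combination: Z_total = R + L = 13.1 + j194.8 Ω = 195.2∠86.2° Ω.
Step 4 — Power factor: PF = cos(φ) = Re(Z)/|Z| = 13.1/195.22 = 0.0671.
Step 5 — Type: Im(Z) = 194.8 ⇒ lagging (phase φ = 86.2°).

PF = 0.0671 (lagging, φ = 86.2°)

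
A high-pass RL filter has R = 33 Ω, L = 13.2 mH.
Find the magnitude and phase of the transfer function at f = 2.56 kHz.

Step 1 — Angular frequency: ω = 2π·2560 = 1.608e+04 rad/s.
Step 2 — Transfer function: H(jω) = jωL/(R + jωL).
Step 3 — Numerator jωL = j·212.3; denominator R + jωL = 33 + j212.3.
Step 4 — H = 0.9764 + j0.1518.
Step 5 — Magnitude: |H| = 0.9881 (-0.1 dB); phase: φ = 8.8°.

|H| = 0.9881 (-0.1 dB), φ = 8.8°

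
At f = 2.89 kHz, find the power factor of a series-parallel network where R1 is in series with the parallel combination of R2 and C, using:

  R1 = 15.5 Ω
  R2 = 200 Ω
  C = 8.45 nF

Step 1 — Angular frequency: ω = 2π·f = 2π·2890 = 1.816e+04 rad/s.
Step 2 — Component impedances:
  R1: Z = R = 15.5 Ω
  R2: Z = R = 200 Ω
  C: Z = 1/(jωC) = -j/(ω·C) = 0 - j6517 Ω
Step 3 — Parallel branch: R2 || C = 1/(1/R2 + 1/C) = 199.8 - j6.132 Ω.
Step 4 — Series with R1: Z_total = R1 + (R2 || C) = 215.3 - j6.132 Ω = 215.4∠-1.6° Ω.
Step 5 — Power factor: PF = cos(φ) = Re(Z)/|Z| = 215.31/215.4 = 0.9996.
Step 6 — Type: Im(Z) = -6.132 ⇒ leading (phase φ = -1.6°).

PF = 0.9996 (leading, φ = -1.6°)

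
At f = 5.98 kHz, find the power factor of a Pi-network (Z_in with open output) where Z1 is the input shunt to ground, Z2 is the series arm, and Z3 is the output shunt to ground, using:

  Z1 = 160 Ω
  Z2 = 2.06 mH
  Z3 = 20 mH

Step 1 — Angular frequency: ω = 2π·f = 2π·5980 = 3.757e+04 rad/s.
Step 2 — Component impedances:
  Z1: Z = R = 160 Ω
  Z2: Z = jωL = j·3.757e+04·0.00206 = 0 + j77.4 Ω
  Z3: Z = jωL = j·3.757e+04·0.02 = 0 + j751.5 Ω
Step 3 — With open output, the series arm Z2 and the output shunt Z3 appear in series to ground: Z2 + Z3 = 0 + j828.9 Ω.
Step 4 — Parallel with input shunt Z1: Z_in = Z1 || (Z2 + Z3) = 154.3 + j29.78 Ω = 157.1∠10.9° Ω.
Step 5 — Power factor: PF = cos(φ) = Re(Z)/|Z| = 154.25/157.1 = 0.9819.
Step 6 — Type: Im(Z) = 29.78 ⇒ lagging (phase φ = 10.9°).

PF = 0.9819 (lagging, φ = 10.9°)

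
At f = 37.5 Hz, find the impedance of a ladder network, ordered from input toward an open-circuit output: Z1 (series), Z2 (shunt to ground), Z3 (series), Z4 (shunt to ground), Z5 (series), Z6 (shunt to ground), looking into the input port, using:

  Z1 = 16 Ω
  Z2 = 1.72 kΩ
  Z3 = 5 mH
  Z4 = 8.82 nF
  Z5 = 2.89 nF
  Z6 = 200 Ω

Step 1 — Angular frequency: ω = 2π·f = 2π·37.5 = 235.6 rad/s.
Step 2 — Component impedances:
  Z1: Z = R = 16 Ω
  Z2: Z = R = 1720 Ω
  Z3: Z = jωL = j·235.6·0.005 = 0 + j1.178 Ω
  Z4: Z = 1/(jωC) = -j/(ω·C) = 0 - j4.812e+05 Ω
  Z5: Z = 1/(jωC) = -j/(ω·C) = 0 - j1.469e+06 Ω
  Z6: Z = R = 200 Ω
Step 3 — Ladder network (open output): work backward from the far end, alternating series and parallel combinations. Z_in = 1736 - j8.162 Ω = 1736∠-0.3° Ω.

Z = 1736 - j8.162 Ω = 1736∠-0.3° Ω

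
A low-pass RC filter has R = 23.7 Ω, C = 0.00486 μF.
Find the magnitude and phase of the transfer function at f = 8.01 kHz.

Step 1 — Angular frequency: ω = 2π·8010 = 5.033e+04 rad/s.
Step 2 — Transfer function: H(jω) = 1/(1 + jωRC).
Step 3 — Denominator: 1 + jωRC = 1 + j·5.033e+04·23.7·4.86e-09 = 1 + j0.005797.
Step 4 — H = 1 - j0.005797.
Step 5 — Magnitude: |H| = 1 (-0.0 dB); phase: φ = -0.3°.

|H| = 1 (-0.0 dB), φ = -0.3°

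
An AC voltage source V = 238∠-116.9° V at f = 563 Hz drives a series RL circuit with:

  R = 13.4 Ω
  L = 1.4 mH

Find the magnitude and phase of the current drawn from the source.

Step 1 — Angular frequency: ω = 2π·f = 2π·563 = 3537 rad/s.
Step 2 — Component impedances:
  R: Z = R = 13.4 Ω
  L: Z = jωL = j·3537·0.0014 = 0 + j4.952 Ω
Step 3 — Series combination: Z_total = R + L = 13.4 + j4.952 Ω = 14.29∠20.3° Ω.
Step 4 — Source phasor: V = 238∠-116.9° V = -107.7 - j212.2 V.
Step 5 — Ohm's law: I = V / Z_total = (-107.7 - j212.2) / (13.4 + j4.952) = -12.22 - j11.32 A.
Step 6 — Convert to polar: |I| = 16.66 A, ∠I = -137.2°.

I = 16.66∠-137.2° A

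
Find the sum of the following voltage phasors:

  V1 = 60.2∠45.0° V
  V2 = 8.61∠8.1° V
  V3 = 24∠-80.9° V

Step 1 — Convert each phasor to rectangular form:
  V1 = 60.2·(cos(45.0°) + j·sin(45.0°)) = 42.57 + j42.57 V
  V2 = 8.61·(cos(8.1°) + j·sin(8.1°)) = 8.524 + j1.213 V
  V3 = 24·(cos(-80.9°) + j·sin(-80.9°)) = 3.796 - j23.7 V
Step 2 — Sum components: V_total = 54.89 + j20.08 V.
Step 3 — Convert to polar: |V_total| = 58.45 V, ∠V_total = 20.1°.

V_total = 58.45∠20.1° V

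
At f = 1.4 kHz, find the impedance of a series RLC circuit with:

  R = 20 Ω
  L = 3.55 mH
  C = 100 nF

Step 1 — Angular frequency: ω = 2π·f = 2π·1400 = 8796 rad/s.
Step 2 — Component impedances:
  R: Z = R = 20 Ω
  L: Z = jωL = j·8796·0.00355 = 0 + j31.23 Ω
  C: Z = 1/(jωC) = -j/(ω·C) = 0 - j1137 Ω
Step 3 — Series combination: Z_total = R + L + C = 20 - j1106 Ω = 1106∠-89.0° Ω.

Z = 20 - j1106 Ω = 1106∠-89.0° Ω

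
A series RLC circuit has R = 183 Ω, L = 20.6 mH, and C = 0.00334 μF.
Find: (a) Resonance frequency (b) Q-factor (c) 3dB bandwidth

Step 1 — Resonance: ω₀ = 1/√(LC) = 1/√(0.0206·3.34e-09) = 1.206e+05 rad/s.
Step 2 — f₀ = ω₀/(2π) = 1.919e+04 Hz.
Step 3 — Series Q: Q = ω₀L/R = 1.206e+05·0.0206/183 = 13.57.
Step 4 — Bandwidth: Δω = ω₀/Q = 8883 rad/s; BW = Δω/(2π) = 1414 Hz.

(a) f₀ = 1.919e+04 Hz  (b) Q = 13.57  (c) BW = 1414 Hz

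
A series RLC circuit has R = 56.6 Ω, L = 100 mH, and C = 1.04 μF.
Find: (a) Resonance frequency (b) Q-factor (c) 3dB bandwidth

Step 1 — Resonance: ω₀ = 1/√(LC) = 1/√(0.1·1.04e-06) = 3101 rad/s.
Step 2 — f₀ = ω₀/(2π) = 493.5 Hz.
Step 3 — Series Q: Q = ω₀L/R = 3101·0.1/56.6 = 5.479.
Step 4 — Bandwidth: Δω = ω₀/Q = 566 rad/s; BW = Δω/(2π) = 90.08 Hz.

(a) f₀ = 493.5 Hz  (b) Q = 5.479  (c) BW = 90.08 Hz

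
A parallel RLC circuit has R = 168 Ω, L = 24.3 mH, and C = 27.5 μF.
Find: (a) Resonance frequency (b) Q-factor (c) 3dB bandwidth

Step 1 — Resonance: ω₀ = 1/√(LC) = 1/√(0.0243·2.75e-05) = 1223 rad/s.
Step 2 — f₀ = ω₀/(2π) = 194.7 Hz.
Step 3 — Parallel Q: Q = R/(ω₀L) = 168/(1223·0.0243) = 5.652.
Step 4 — Bandwidth: Δω = ω₀/Q = 216.5 rad/s; BW = Δω/(2π) = 34.45 Hz.

(a) f₀ = 194.7 Hz  (b) Q = 5.652  (c) BW = 34.45 Hz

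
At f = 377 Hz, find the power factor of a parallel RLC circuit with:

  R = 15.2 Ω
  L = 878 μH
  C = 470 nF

Step 1 — Angular frequency: ω = 2π·f = 2π·377 = 2369 rad/s.
Step 2 — Component impedances:
  R: Z = R = 15.2 Ω
  L: Z = jωL = j·2369·0.000878 = 0 + j2.08 Ω
  C: Z = 1/(jωC) = -j/(ω·C) = 0 - j898.2 Ω
Step 3 — Parallel combination: 1/Z_total = 1/R + 1/L + 1/C; Z_total = 0.2806 + j2.046 Ω = 2.065∠82.2° Ω.
Step 4 — Power factor: PF = cos(φ) = Re(Z)/|Z| = 0.2806/2.065 = 0.1359.
Step 5 — Type: Im(Z) = 2.046 ⇒ lagging (phase φ = 82.2°).

PF = 0.1359 (lagging, φ = 82.2°)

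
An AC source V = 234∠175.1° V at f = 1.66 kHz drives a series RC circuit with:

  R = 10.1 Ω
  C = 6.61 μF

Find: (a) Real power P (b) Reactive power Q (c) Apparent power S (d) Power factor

Step 1 — Angular frequency: ω = 2π·f = 2π·1660 = 1.043e+04 rad/s.
Step 2 — Component impedances:
  R: Z = R = 10.1 Ω
  C: Z = 1/(jωC) = -j/(ω·C) = 0 - j14.5 Ω
Step 3 — Series combination: Z_total = R + C = 10.1 - j14.5 Ω = 17.67∠-55.1° Ω.
Step 4 — Source phasor: V = 234∠175.1° V = -233.1 + j19.99 V.
Step 5 — Current: I = V / Z = -8.466 - j10.18 A = 13.24∠-129.8° A.
Step 6 — Complex power: S = V·I* = 1770 - j2542 VA.
Step 7 — Real power: P = Re(S) = 1770 W.
Step 8 — Reactive power: Q = Im(S) = -2542 VAR.
Step 9 — Apparent power: |S| = 3098 VA.
Step 10 — Power factor: PF = P/|S| = 0.5714 (leading).

(a) P = 1770 W  (b) Q = -2542 VAR  (c) S = 3098 VA  (d) PF = 0.5714 (leading)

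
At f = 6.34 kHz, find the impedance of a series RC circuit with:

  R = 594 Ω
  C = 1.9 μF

Step 1 — Angular frequency: ω = 2π·f = 2π·6340 = 3.984e+04 rad/s.
Step 2 — Component impedances:
  R: Z = R = 594 Ω
  C: Z = 1/(jωC) = -j/(ω·C) = 0 - j13.21 Ω
Step 3 — Series combination: Z_total = R + C = 594 - j13.21 Ω = 594.1∠-1.3° Ω.

Z = 594 - j13.21 Ω = 594.1∠-1.3° Ω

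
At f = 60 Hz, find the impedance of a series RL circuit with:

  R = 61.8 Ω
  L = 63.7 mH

Step 1 — Angular frequency: ω = 2π·f = 2π·60 = 377 rad/s.
Step 2 — Component impedances:
  R: Z = R = 61.8 Ω
  L: Z = jωL = j·377·0.0637 = 0 + j24.01 Ω
Step 3 — Series combination: Z_total = R + L = 61.8 + j24.01 Ω = 66.3∠21.2° Ω.

Z = 61.8 + j24.01 Ω = 66.3∠21.2° Ω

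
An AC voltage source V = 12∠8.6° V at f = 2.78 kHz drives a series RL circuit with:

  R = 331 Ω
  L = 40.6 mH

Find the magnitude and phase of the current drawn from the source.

Step 1 — Angular frequency: ω = 2π·f = 2π·2780 = 1.747e+04 rad/s.
Step 2 — Component impedances:
  R: Z = R = 331 Ω
  L: Z = jωL = j·1.747e+04·0.0406 = 0 + j709.2 Ω
Step 3 — Series combination: Z_total = R + L = 331 + j709.2 Ω = 782.6∠65.0° Ω.
Step 4 — Source phasor: V = 12∠8.6° V = 11.87 + j1.794 V.
Step 5 — Ohm's law: I = V / Z_total = (11.87 + j1.794) / (331 + j709.2) = 0.00849 - j0.01277 A.
Step 6 — Convert to polar: |I| = 0.01533 A, ∠I = -56.4°.

I = 0.01533∠-56.4° A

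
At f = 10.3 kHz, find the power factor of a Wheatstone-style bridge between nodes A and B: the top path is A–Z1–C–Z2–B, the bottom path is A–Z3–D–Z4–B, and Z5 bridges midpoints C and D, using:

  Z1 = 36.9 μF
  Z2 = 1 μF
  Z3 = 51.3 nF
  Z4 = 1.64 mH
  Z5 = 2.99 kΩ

Step 1 — Angular frequency: ω = 2π·f = 2π·1.03e+04 = 6.472e+04 rad/s.
Step 2 — Component impedances:
  Z1: Z = 1/(jωC) = -j/(ω·C) = 0 - j0.4188 Ω
  Z2: Z = 1/(jωC) = -j/(ω·C) = 0 - j15.45 Ω
  Z3: Z = 1/(jωC) = -j/(ω·C) = 0 - j301.2 Ω
  Z4: Z = jωL = j·6.472e+04·0.00164 = 0 + j106.1 Ω
  Z5: Z = R = 2990 Ω
Step 3 — Bridge requires nodal analysis (the Z5 bridge couples midpoints C and D, so the two paths cannot be reduced to a simple series/parallel combination). Setting node B to ground and injecting 1 A at node A, the 3-node admittance system at A, C, D solves to V_A = Z_AB = 0.1656 - j14.68 Ω = 14.68∠-89.4° Ω.
Step 4 — Power factor: PF = cos(φ) = Re(Z)/|Z| = 0.1656/14.68 = 0.01128.
Step 5 — Type: Im(Z) = -14.68 ⇒ leading (phase φ = -89.4°).

PF = 0.01128 (leading, φ = -89.4°)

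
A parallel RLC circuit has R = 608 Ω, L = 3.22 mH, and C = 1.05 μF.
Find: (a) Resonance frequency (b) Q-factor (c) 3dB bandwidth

Step 1 — Resonance: ω₀ = 1/√(LC) = 1/√(0.00322·1.05e-06) = 1.72e+04 rad/s.
Step 2 — f₀ = ω₀/(2π) = 2737 Hz.
Step 3 — Parallel Q: Q = R/(ω₀L) = 608/(1.72e+04·0.00322) = 10.98.
Step 4 — Bandwidth: Δω = ω₀/Q = 1566 rad/s; BW = Δω/(2π) = 249.3 Hz.

(a) f₀ = 2737 Hz  (b) Q = 10.98  (c) BW = 249.3 Hz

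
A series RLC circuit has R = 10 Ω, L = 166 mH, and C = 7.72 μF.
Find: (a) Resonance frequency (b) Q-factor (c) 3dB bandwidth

Step 1 — Resonance: ω₀ = 1/√(LC) = 1/√(0.166·7.72e-06) = 883.4 rad/s.
Step 2 — f₀ = ω₀/(2π) = 140.6 Hz.
Step 3 — Series Q: Q = ω₀L/R = 883.4·0.166/10 = 14.66.
Step 4 — Bandwidth: Δω = ω₀/Q = 60.24 rad/s; BW = Δω/(2π) = 9.588 Hz.

(a) f₀ = 140.6 Hz  (b) Q = 14.66  (c) BW = 9.588 Hz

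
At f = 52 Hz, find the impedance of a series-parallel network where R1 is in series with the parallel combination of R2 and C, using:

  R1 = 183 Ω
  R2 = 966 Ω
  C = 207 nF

Step 1 — Angular frequency: ω = 2π·f = 2π·52 = 326.7 rad/s.
Step 2 — Component impedances:
  R1: Z = R = 183 Ω
  R2: Z = R = 966 Ω
  C: Z = 1/(jωC) = -j/(ω·C) = 0 - j1.479e+04 Ω
Step 3 — Parallel branch: R2 || C = 1/(1/R2 + 1/C) = 961.9 - j62.84 Ω.
Step 4 — Series with R1: Z_total = R1 + (R2 || C) = 1145 - j62.84 Ω = 1147∠-3.1° Ω.

Z = 1145 - j62.84 Ω = 1147∠-3.1° Ω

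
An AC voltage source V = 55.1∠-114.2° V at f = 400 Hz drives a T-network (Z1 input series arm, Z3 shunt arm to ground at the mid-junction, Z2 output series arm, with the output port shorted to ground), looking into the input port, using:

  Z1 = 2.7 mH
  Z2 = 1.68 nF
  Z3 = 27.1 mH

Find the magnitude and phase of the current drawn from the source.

Step 1 — Angular frequency: ω = 2π·f = 2π·400 = 2513 rad/s.
Step 2 — Component impedances:
  Z1: Z = jωL = j·2513·0.0027 = 0 + j6.786 Ω
  Z2: Z = 1/(jωC) = -j/(ω·C) = 0 - j2.368e+05 Ω
  Z3: Z = jωL = j·2513·0.0271 = 0 + j68.11 Ω
Step 3 — With the output port shorted to ground, the output series arm Z2 runs from the junction to ground; the shunt arm Z3 also runs from the junction to ground. They appear in parallel: Z3 || Z2 = 0 + j68.13 Ω.
Step 4 — Series with input arm Z1: Z_in = Z1 + (Z3 || Z2) = 0 + j74.92 Ω = 74.92∠90.0° Ω.
Step 5 — Source phasor: V = 55.1∠-114.2° V = -22.59 - j50.26 V.
Step 6 — Ohm's law: I = V / Z_total = (-22.59 - j50.26) / (0 + j74.92) = -0.6709 + j0.3015 A.
Step 7 — Convert to polar: |I| = 0.7355 A, ∠I = 155.8°.

I = 0.7355∠155.8° A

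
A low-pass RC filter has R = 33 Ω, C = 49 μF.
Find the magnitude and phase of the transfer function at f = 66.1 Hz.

Step 1 — Angular frequency: ω = 2π·66.1 = 415.3 rad/s.
Step 2 — Transfer function: H(jω) = 1/(1 + jωRC).
Step 3 — Denominator: 1 + jωRC = 1 + j·415.3·33·4.9e-05 = 1 + j0.6716.
Step 4 — H = 0.6892 - j0.4628.
Step 5 — Magnitude: |H| = 0.8302 (-1.6 dB); phase: φ = -33.9°.

|H| = 0.8302 (-1.6 dB), φ = -33.9°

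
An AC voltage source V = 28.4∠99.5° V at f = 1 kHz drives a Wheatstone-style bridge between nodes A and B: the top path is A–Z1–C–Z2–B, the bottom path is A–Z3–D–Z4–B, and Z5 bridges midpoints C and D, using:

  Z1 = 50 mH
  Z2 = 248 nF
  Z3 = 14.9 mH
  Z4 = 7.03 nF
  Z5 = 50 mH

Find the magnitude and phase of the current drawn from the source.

Step 1 — Angular frequency: ω = 2π·f = 2π·1000 = 6283 rad/s.
Step 2 — Component impedances:
  Z1: Z = jωL = j·6283·0.05 = 0 + j314.2 Ω
  Z2: Z = 1/(jωC) = -j/(ω·C) = 0 - j641.8 Ω
  Z3: Z = jωL = j·6283·0.0149 = 0 + j93.62 Ω
  Z4: Z = 1/(jωC) = -j/(ω·C) = 0 - j2.264e+04 Ω
  Z5: Z = jωL = j·6283·0.05 = 0 + j314.2 Ω
Step 3 — Bridge requires nodal analysis (the Z5 bridge couples midpoints C and D, so the two paths cannot be reduced to a simple series/parallel combination). Setting node B to ground and injecting 1 A at node A, the 3-node admittance system at A, C, D solves to V_A = Z_AB = 0 - j453.3 Ω = 453.3∠-90.0° Ω.
Step 4 — Source phasor: V = 28.4∠99.5° V = -4.687 + j28.01 V.
Step 5 — Ohm's law: I = V / Z_total = (-4.687 + j28.01) / (0 - j453.3) = -0.0618 - j0.01034 A.
Step 6 — Convert to polar: |I| = 0.06266 A, ∠I = -170.5°.

I = 0.06266∠-170.5° A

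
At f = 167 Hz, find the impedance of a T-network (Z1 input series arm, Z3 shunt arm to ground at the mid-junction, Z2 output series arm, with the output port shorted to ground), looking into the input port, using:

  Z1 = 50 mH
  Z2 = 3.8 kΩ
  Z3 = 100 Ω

Step 1 — Angular frequency: ω = 2π·f = 2π·167 = 1049 rad/s.
Step 2 — Component impedances:
  Z1: Z = jωL = j·1049·0.05 = 0 + j52.46 Ω
  Z2: Z = R = 3800 Ω
  Z3: Z = R = 100 Ω
Step 3 — With the output port shorted to ground, the output series arm Z2 runs from the junction to ground; the shunt arm Z3 also runs from the junction to ground. They appear in parallel: Z3 || Z2 = 97.44 Ω.
Step 4 — Series with input arm Z1: Z_in = Z1 + (Z3 || Z2) = 97.44 + j52.46 Ω = 110.7∠28.3° Ω.

Z = 97.44 + j52.46 Ω = 110.7∠28.3° Ω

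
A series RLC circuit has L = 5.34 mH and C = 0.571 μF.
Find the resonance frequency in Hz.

Step 1 — Resonance condition Im(Z)=0 gives ω₀ = 1/√(LC).
Step 2 — ω₀ = 1/√(0.00534·5.71e-07) = 1.811e+04 rad/s.
Step 3 — f₀ = ω₀/(2π) = 2882 Hz.

f₀ = 2882 Hz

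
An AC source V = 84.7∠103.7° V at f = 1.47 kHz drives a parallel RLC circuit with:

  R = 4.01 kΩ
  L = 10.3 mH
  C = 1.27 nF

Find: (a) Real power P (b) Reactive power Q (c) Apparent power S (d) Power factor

Step 1 — Angular frequency: ω = 2π·f = 2π·1470 = 9236 rad/s.
Step 2 — Component impedances:
  R: Z = R = 4010 Ω
  L: Z = jωL = j·9236·0.0103 = 0 + j95.13 Ω
  C: Z = 1/(jωC) = -j/(ω·C) = 0 - j8.525e+04 Ω
Step 3 — Parallel combination: 1/Z_total = 1/R + 1/L + 1/C; Z_total = 2.261 + j95.19 Ω = 95.21∠88.6° Ω.
Step 4 — Source phasor: V = 84.7∠103.7° V = -20.06 + j82.29 V.
Step 5 — Current: I = V / Z = 0.859 + j0.2311 A = 0.8896∠15.1° A.
Step 6 — Complex power: S = V·I* = 1.789 + j75.33 VA.
Step 7 — Real power: P = Re(S) = 1.789 W.
Step 8 — Reactive power: Q = Im(S) = 75.33 VAR.
Step 9 — Apparent power: |S| = 75.35 VA.
Step 10 — Power factor: PF = P/|S| = 0.02374 (lagging).

(a) P = 1.789 W  (b) Q = 75.33 VAR  (c) S = 75.35 VA  (d) PF = 0.02374 (lagging)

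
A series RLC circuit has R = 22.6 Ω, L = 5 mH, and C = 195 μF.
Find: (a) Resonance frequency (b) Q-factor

Step 1 — Resonance condition Im(Z)=0 gives ω₀ = 1/√(LC).
Step 2 — ω₀ = 1/√(0.005·0.000195) = 1013 rad/s.
Step 3 — f₀ = ω₀/(2π) = 161.2 Hz.
Step 4 — Series Q: Q = ω₀L/R = 1013·0.005/22.6 = 0.2241.

(a) f₀ = 161.2 Hz  (b) Q = 0.2241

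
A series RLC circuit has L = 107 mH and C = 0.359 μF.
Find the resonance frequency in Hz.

Step 1 — Resonance condition Im(Z)=0 gives ω₀ = 1/√(LC).
Step 2 — ω₀ = 1/√(0.107·3.59e-07) = 5102 rad/s.
Step 3 — f₀ = ω₀/(2π) = 812 Hz.

f₀ = 812 Hz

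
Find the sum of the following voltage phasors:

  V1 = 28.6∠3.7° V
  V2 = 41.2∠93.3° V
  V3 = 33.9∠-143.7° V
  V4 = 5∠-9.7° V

Step 1 — Convert each phasor to rectangular form:
  V1 = 28.6·(cos(3.7°) + j·sin(3.7°)) = 28.54 + j1.846 V
  V2 = 41.2·(cos(93.3°) + j·sin(93.3°)) = -2.372 + j41.13 V
  V3 = 33.9·(cos(-143.7°) + j·sin(-143.7°)) = -27.32 - j20.07 V
  V4 = 5·(cos(-9.7°) + j·sin(-9.7°)) = 4.929 - j0.8424 V
Step 2 — Sum components: V_total = 3.776 + j22.07 V.
Step 3 — Convert to polar: |V_total| = 22.39 V, ∠V_total = 80.3°.

V_total = 22.39∠80.3° V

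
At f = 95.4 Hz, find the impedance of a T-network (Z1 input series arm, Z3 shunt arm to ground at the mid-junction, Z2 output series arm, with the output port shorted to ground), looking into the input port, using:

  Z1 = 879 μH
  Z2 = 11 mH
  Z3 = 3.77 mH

Step 1 — Angular frequency: ω = 2π·f = 2π·95.4 = 599.4 rad/s.
Step 2 — Component impedances:
  Z1: Z = jωL = j·599.4·0.000879 = 0 + j0.5269 Ω
  Z2: Z = jωL = j·599.4·0.011 = 0 + j6.594 Ω
  Z3: Z = jωL = j·599.4·0.00377 = 0 + j2.26 Ω
Step 3 — With the output port shorted to ground, the output series arm Z2 runs from the junction to ground; the shunt arm Z3 also runs from the junction to ground. They appear in parallel: Z3 || Z2 = 0 + j1.683 Ω.
Step 4 — Series with input arm Z1: Z_in = Z1 + (Z3 || Z2) = 0 + j2.21 Ω = 2.21∠90.0° Ω.

Z = 0 + j2.21 Ω = 2.21∠90.0° Ω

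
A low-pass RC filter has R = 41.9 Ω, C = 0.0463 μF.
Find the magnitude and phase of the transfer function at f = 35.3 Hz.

Step 1 — Angular frequency: ω = 2π·35.3 = 221.8 rad/s.
Step 2 — Transfer function: H(jω) = 1/(1 + jωRC).
Step 3 — Denominator: 1 + jωRC = 1 + j·221.8·41.9·4.63e-08 = 1 + j0.0004303.
Step 4 — H = 1 - j0.0004303.
Step 5 — Magnitude: |H| = 1 (-0.0 dB); phase: φ = -0.0°.

|H| = 1 (-0.0 dB), φ = -0.0°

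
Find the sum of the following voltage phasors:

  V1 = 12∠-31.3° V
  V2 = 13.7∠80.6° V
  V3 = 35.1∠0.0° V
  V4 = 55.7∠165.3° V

Step 1 — Convert each phasor to rectangular form:
  V1 = 12·(cos(-31.3°) + j·sin(-31.3°)) = 10.25 - j6.234 V
  V2 = 13.7·(cos(80.6°) + j·sin(80.6°)) = 2.238 + j13.52 V
  V3 = 35.1·(cos(0.0°) + j·sin(0.0°)) = 35.1 V
  V4 = 55.7·(cos(165.3°) + j·sin(165.3°)) = -53.88 + j14.13 V
Step 2 — Sum components: V_total = -6.286 + j21.42 V.
Step 3 — Convert to polar: |V_total| = 22.32 V, ∠V_total = 106.4°.

V_total = 22.32∠106.4° V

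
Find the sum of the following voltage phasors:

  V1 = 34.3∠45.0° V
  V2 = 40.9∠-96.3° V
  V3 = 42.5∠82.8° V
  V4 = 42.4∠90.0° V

Step 1 — Convert each phasor to rectangular form:
  V1 = 34.3·(cos(45.0°) + j·sin(45.0°)) = 24.25 + j24.25 V
  V2 = 40.9·(cos(-96.3°) + j·sin(-96.3°)) = -4.488 - j40.65 V
  V3 = 42.5·(cos(82.8°) + j·sin(82.8°)) = 5.327 + j42.16 V
  V4 = 42.4·(cos(90.0°) + j·sin(90.0°)) = 0 + j42.4 V
Step 2 — Sum components: V_total = 25.09 + j68.17 V.
Step 3 — Convert to polar: |V_total| = 72.64 V, ∠V_total = 69.8°.

V_total = 72.64∠69.8° V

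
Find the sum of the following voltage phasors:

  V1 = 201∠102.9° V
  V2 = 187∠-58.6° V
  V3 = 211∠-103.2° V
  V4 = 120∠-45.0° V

Step 1 — Convert each phasor to rectangular form:
  V1 = 201·(cos(102.9°) + j·sin(102.9°)) = -44.87 + j195.9 V
  V2 = 187·(cos(-58.6°) + j·sin(-58.6°)) = 97.43 - j159.6 V
  V3 = 211·(cos(-103.2°) + j·sin(-103.2°)) = -48.18 - j205.4 V
  V4 = 120·(cos(-45.0°) + j·sin(-45.0°)) = 84.85 - j84.85 V
Step 2 — Sum components: V_total = 89.23 - j254 V.
Step 3 — Convert to polar: |V_total| = 269.2 V, ∠V_total = -70.6°.

V_total = 269.2∠-70.6° V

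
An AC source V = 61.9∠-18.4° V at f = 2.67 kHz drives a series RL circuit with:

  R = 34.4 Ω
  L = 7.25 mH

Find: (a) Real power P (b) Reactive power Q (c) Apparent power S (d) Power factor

Step 1 — Angular frequency: ω = 2π·f = 2π·2670 = 1.678e+04 rad/s.
Step 2 — Component impedances:
  R: Z = R = 34.4 Ω
  L: Z = jωL = j·1.678e+04·0.00725 = 0 + j121.6 Ω
Step 3 — Series combination: Z_total = R + L = 34.4 + j121.6 Ω = 126.4∠74.2° Ω.
Step 4 — Source phasor: V = 61.9∠-18.4° V = 58.74 - j19.54 V.
Step 5 — Current: I = V / Z = -0.02228 - j0.4892 A = 0.4897∠-92.6° A.
Step 6 — Complex power: S = V·I* = 8.25 + j29.17 VA.
Step 7 — Real power: P = Re(S) = 8.25 W.
Step 8 — Reactive power: Q = Im(S) = 29.17 VAR.
Step 9 — Apparent power: |S| = 30.31 VA.
Step 10 — Power factor: PF = P/|S| = 0.2722 (lagging).

(a) P = 8.25 W  (b) Q = 29.17 VAR  (c) S = 30.31 VA  (d) PF = 0.2722 (lagging)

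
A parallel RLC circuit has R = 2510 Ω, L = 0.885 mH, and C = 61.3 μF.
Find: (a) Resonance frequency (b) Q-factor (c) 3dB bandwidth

Step 1 — Resonance: ω₀ = 1/√(LC) = 1/√(0.000885·6.13e-05) = 4293 rad/s.
Step 2 — f₀ = ω₀/(2π) = 683.3 Hz.
Step 3 — Parallel Q: Q = R/(ω₀L) = 2510/(4293·0.000885) = 660.6.
Step 4 — Bandwidth: Δω = ω₀/Q = 6.499 rad/s; BW = Δω/(2π) = 1.034 Hz.

(a) f₀ = 683.3 Hz  (b) Q = 660.6  (c) BW = 1.034 Hz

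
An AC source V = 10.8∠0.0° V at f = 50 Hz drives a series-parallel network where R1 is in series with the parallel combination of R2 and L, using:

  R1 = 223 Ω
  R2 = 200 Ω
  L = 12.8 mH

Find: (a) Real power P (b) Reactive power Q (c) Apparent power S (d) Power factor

Step 1 — Angular frequency: ω = 2π·f = 2π·50 = 314.2 rad/s.
Step 2 — Component impedances:
  R1: Z = R = 223 Ω
  R2: Z = R = 200 Ω
  L: Z = jωL = j·314.2·0.0128 = 0 + j4.021 Ω
Step 3 — Parallel branch: R2 || L = 1/(1/R2 + 1/L) = 0.08082 + j4.02 Ω.
Step 4 — Series with R1: Z_total = R1 + (R2 || L) = 223.1 + j4.02 Ω = 223.1∠1.0° Ω.
Step 5 — Source phasor: V = 10.8∠0.0° V = 10.8 V.
Step 6 — Current: I = V / Z = 0.0484 - j0.0008721 A = 0.04841∠-1.0° A.
Step 7 — Complex power: S = V·I* = 0.5227 + j0.009418 VA.
Step 8 — Real power: P = Re(S) = 0.5227 W.
Step 9 — Reactive power: Q = Im(S) = 0.009418 VAR.
Step 10 — Apparent power: |S| = 0.5228 VA.
Step 11 — Power factor: PF = P/|S| = 0.9998 (lagging).

(a) P = 0.5227 W  (b) Q = 0.009418 VAR  (c) S = 0.5228 VA  (d) PF = 0.9998 (lagging)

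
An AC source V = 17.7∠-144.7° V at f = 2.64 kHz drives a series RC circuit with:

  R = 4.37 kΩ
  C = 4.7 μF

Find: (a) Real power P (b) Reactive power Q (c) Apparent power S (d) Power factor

Step 1 — Angular frequency: ω = 2π·f = 2π·2640 = 1.659e+04 rad/s.
Step 2 — Component impedances:
  R: Z = R = 4370 Ω
  C: Z = 1/(jωC) = -j/(ω·C) = 0 - j12.83 Ω
Step 3 — Series combination: Z_total = R + C = 4370 - j12.83 Ω = 4370∠-0.2° Ω.
Step 4 — Source phasor: V = 17.7∠-144.7° V = -14.45 - j10.23 V.
Step 5 — Current: I = V / Z = -0.003299 - j0.00235 A = 0.00405∠-144.5° A.
Step 6 — Complex power: S = V·I* = 0.07169 - j0.0002104 VA.
Step 7 — Real power: P = Re(S) = 0.07169 W.
Step 8 — Reactive power: Q = Im(S) = -0.0002104 VAR.
Step 9 — Apparent power: |S| = 0.07169 VA.
Step 10 — Power factor: PF = P/|S| = 1 (leading).

(a) P = 0.07169 W  (b) Q = -0.0002104 VAR  (c) S = 0.07169 VA  (d) PF = 1 (leading)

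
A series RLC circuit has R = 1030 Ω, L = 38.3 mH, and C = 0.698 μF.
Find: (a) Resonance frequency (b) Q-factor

Step 1 — Resonance condition Im(Z)=0 gives ω₀ = 1/√(LC).
Step 2 — ω₀ = 1/√(0.0383·6.98e-07) = 6116 rad/s.
Step 3 — f₀ = ω₀/(2π) = 973.4 Hz.
Step 4 — Series Q: Q = ω₀L/R = 6116·0.0383/1030 = 0.2274.

(a) f₀ = 973.4 Hz  (b) Q = 0.2274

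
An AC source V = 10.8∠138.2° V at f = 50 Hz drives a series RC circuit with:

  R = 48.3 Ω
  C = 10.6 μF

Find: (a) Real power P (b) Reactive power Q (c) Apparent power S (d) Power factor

Step 1 — Angular frequency: ω = 2π·f = 2π·50 = 314.2 rad/s.
Step 2 — Component impedances:
  R: Z = R = 48.3 Ω
  C: Z = 1/(jωC) = -j/(ω·C) = 0 - j300.3 Ω
Step 3 — Series combination: Z_total = R + C = 48.3 - j300.3 Ω = 304.2∠-80.9° Ω.
Step 4 — Source phasor: V = 10.8∠138.2° V = -8.051 + j7.199 V.
Step 5 — Current: I = V / Z = -0.02757 - j0.02238 A = 0.03551∠-140.9° A.
Step 6 — Complex power: S = V·I* = 0.0609 - j0.3786 VA.
Step 7 — Real power: P = Re(S) = 0.0609 W.
Step 8 — Reactive power: Q = Im(S) = -0.3786 VAR.
Step 9 — Apparent power: |S| = 0.3835 VA.
Step 10 — Power factor: PF = P/|S| = 0.1588 (leading).

(a) P = 0.0609 W  (b) Q = -0.3786 VAR  (c) S = 0.3835 VA  (d) PF = 0.1588 (leading)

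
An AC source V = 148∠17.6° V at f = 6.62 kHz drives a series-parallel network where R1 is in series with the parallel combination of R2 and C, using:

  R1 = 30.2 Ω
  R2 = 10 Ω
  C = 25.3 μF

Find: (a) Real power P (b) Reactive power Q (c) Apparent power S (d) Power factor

Step 1 — Angular frequency: ω = 2π·f = 2π·6620 = 4.159e+04 rad/s.
Step 2 — Component impedances:
  R1: Z = R = 30.2 Ω
  R2: Z = R = 10 Ω
  C: Z = 1/(jωC) = -j/(ω·C) = 0 - j0.9503 Ω
Step 3 — Parallel branch: R2 || C = 1/(1/R2 + 1/C) = 0.08949 - j0.9418 Ω.
Step 4 — Series with R1: Z_total = R1 + (R2 || C) = 30.29 - j0.9418 Ω = 30.3∠-1.8° Ω.
Step 5 — Source phasor: V = 148∠17.6° V = 141.1 + j44.75 V.
Step 6 — Current: I = V / Z = 4.607 + j1.621 A = 4.884∠19.4° A.
Step 7 — Complex power: S = V·I* = 722.5 - j22.46 VA.
Step 8 — Real power: P = Re(S) = 722.5 W.
Step 9 — Reactive power: Q = Im(S) = -22.46 VAR.
Step 10 — Apparent power: |S| = 722.8 VA.
Step 11 — Power factor: PF = P/|S| = 0.9995 (leading).

(a) P = 722.5 W  (b) Q = -22.46 VAR  (c) S = 722.8 VA  (d) PF = 0.9995 (leading)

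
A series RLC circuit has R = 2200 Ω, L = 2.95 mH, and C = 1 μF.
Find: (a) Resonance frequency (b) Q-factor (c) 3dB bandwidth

Step 1 — Resonance condition Im(Z)=0 gives ω₀ = 1/√(LC).
Step 2 — ω₀ = 1/√(0.00295·1e-06) = 1.841e+04 rad/s.
Step 3 — f₀ = ω₀/(2π) = 2930 Hz.
Step 4 — Series Q: Q = ω₀L/R = 1.841e+04·0.00295/2200 = 0.02469.
Step 5 — 3dB bandwidth: Δω = ω₀/Q = 7.458e+05 rad/s; BW = Δω/(2π) = 1.187e+05 Hz.

(a) f₀ = 2930 Hz  (b) Q = 0.02469  (c) BW = 1.187e+05 Hz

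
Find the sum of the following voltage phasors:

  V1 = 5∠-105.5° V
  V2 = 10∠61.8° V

Step 1 — Convert each phasor to rectangular form:
  V1 = 5·(cos(-105.5°) + j·sin(-105.5°)) = -1.336 - j4.818 V
  V2 = 10·(cos(61.8°) + j·sin(61.8°)) = 4.726 + j8.813 V
Step 2 — Sum components: V_total = 3.389 + j3.995 V.
Step 3 — Convert to polar: |V_total| = 5.239 V, ∠V_total = 49.7°.

V_total = 5.239∠49.7° V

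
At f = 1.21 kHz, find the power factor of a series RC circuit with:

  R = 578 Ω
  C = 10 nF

Step 1 — Angular frequency: ω = 2π·f = 2π·1210 = 7603 rad/s.
Step 2 — Component impedances:
  R: Z = R = 578 Ω
  C: Z = 1/(jωC) = -j/(ω·C) = 0 - j1.315e+04 Ω
Step 3 — Series combination: Z_total = R + C = 578 - j1.315e+04 Ω = 1.317e+04∠-87.5° Ω.
Step 4 — Power factor: PF = cos(φ) = Re(Z)/|Z| = 578/13166 = 0.0439.
Step 5 — Type: Im(Z) = -1.315e+04 ⇒ leading (phase φ = -87.5°).

PF = 0.0439 (leading, φ = -87.5°)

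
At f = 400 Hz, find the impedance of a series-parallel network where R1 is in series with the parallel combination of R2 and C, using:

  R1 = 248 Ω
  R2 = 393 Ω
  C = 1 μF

Step 1 — Angular frequency: ω = 2π·f = 2π·400 = 2513 rad/s.
Step 2 — Component impedances:
  R1: Z = R = 248 Ω
  R2: Z = R = 393 Ω
  C: Z = 1/(jωC) = -j/(ω·C) = 0 - j397.9 Ω
Step 3 — Parallel branch: R2 || C = 1/(1/R2 + 1/C) = 198.9 - j196.5 Ω.
Step 4 — Series with R1: Z_total = R1 + (R2 || C) = 446.9 - j196.5 Ω = 488.2∠-23.7° Ω.

Z = 446.9 - j196.5 Ω = 488.2∠-23.7° Ω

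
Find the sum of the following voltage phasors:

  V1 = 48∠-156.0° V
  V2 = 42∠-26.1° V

Step 1 — Convert each phasor to rectangular form:
  V1 = 48·(cos(-156.0°) + j·sin(-156.0°)) = -43.85 - j19.52 V
  V2 = 42·(cos(-26.1°) + j·sin(-26.1°)) = 37.72 - j18.48 V
Step 2 — Sum components: V_total = -6.133 - j38 V.
Step 3 — Convert to polar: |V_total| = 38.49 V, ∠V_total = -99.2°.

V_total = 38.49∠-99.2° V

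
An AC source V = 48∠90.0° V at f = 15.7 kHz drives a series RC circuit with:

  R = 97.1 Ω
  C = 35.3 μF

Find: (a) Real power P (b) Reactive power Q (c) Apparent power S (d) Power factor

Step 1 — Angular frequency: ω = 2π·f = 2π·1.57e+04 = 9.865e+04 rad/s.
Step 2 — Component impedances:
  R: Z = R = 97.1 Ω
  C: Z = 1/(jωC) = -j/(ω·C) = 0 - j0.2872 Ω
Step 3 — Series combination: Z_total = R + C = 97.1 - j0.2872 Ω = 97.1∠-0.2° Ω.
Step 4 — Source phasor: V = 48∠90.0° V = 0 + j48 V.
Step 5 — Current: I = V / Z = -0.001462 + j0.4943 A = 0.4943∠90.2° A.
Step 6 — Complex power: S = V·I* = 23.73 - j0.07018 VA.
Step 7 — Real power: P = Re(S) = 23.73 W.
Step 8 — Reactive power: Q = Im(S) = -0.07018 VAR.
Step 9 — Apparent power: |S| = 23.73 VA.
Step 10 — Power factor: PF = P/|S| = 1 (leading).

(a) P = 23.73 W  (b) Q = -0.07018 VAR  (c) S = 23.73 VA  (d) PF = 1 (leading)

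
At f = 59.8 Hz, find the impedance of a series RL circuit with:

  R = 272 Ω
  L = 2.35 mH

Step 1 — Angular frequency: ω = 2π·f = 2π·59.8 = 375.7 rad/s.
Step 2 — Component impedances:
  R: Z = R = 272 Ω
  L: Z = jωL = j·375.7·0.00235 = 0 + j0.883 Ω
Step 3 — Series combination: Z_total = R + L = 272 + j0.883 Ω = 272∠0.2° Ω.

Z = 272 + j0.883 Ω = 272∠0.2° Ω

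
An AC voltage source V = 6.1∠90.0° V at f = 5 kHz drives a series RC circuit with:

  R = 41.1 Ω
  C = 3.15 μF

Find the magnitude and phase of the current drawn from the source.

Step 1 — Angular frequency: ω = 2π·f = 2π·5000 = 3.142e+04 rad/s.
Step 2 — Component impedances:
  R: Z = R = 41.1 Ω
  C: Z = 1/(jωC) = -j/(ω·C) = 0 - j10.11 Ω
Step 3 — Series combination: Z_total = R + C = 41.1 - j10.11 Ω = 42.32∠-13.8° Ω.
Step 4 — Source phasor: V = 6.1∠90.0° V = 0 + j6.1 V.
Step 5 — Ohm's law: I = V / Z_total = (0 + j6.1) / (41.1 - j10.11) = -0.03441 + j0.14 A.
Step 6 — Convert to polar: |I| = 0.1441 A, ∠I = 103.8°.

I = 0.1441∠103.8° A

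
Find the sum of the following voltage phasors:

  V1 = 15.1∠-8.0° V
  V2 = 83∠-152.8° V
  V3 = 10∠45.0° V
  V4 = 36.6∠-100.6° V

Step 1 — Convert each phasor to rectangular form:
  V1 = 15.1·(cos(-8.0°) + j·sin(-8.0°)) = 14.95 - j2.102 V
  V2 = 83·(cos(-152.8°) + j·sin(-152.8°)) = -73.82 - j37.94 V
  V3 = 10·(cos(45.0°) + j·sin(45.0°)) = 7.071 + j7.071 V
  V4 = 36.6·(cos(-100.6°) + j·sin(-100.6°)) = -6.733 - j35.98 V
Step 2 — Sum components: V_total = -58.53 - j68.95 V.
Step 3 — Convert to polar: |V_total| = 90.44 V, ∠V_total = -130.3°.

V_total = 90.44∠-130.3° V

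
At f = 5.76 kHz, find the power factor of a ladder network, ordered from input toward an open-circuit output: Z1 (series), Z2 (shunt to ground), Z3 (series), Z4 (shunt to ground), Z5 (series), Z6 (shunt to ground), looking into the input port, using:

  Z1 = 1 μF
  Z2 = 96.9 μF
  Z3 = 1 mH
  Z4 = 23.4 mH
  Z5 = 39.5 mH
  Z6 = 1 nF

Step 1 — Angular frequency: ω = 2π·f = 2π·5760 = 3.619e+04 rad/s.
Step 2 — Component impedances:
  Z1: Z = 1/(jωC) = -j/(ω·C) = 0 - j27.63 Ω
  Z2: Z = 1/(jωC) = -j/(ω·C) = 0 - j0.2852 Ω
  Z3: Z = jωL = j·3.619e+04·0.001 = 0 + j36.19 Ω
  Z4: Z = jωL = j·3.619e+04·0.0234 = 0 + j846.9 Ω
  Z5: Z = jωL = j·3.619e+04·0.0395 = 0 + j1430 Ω
  Z6: Z = 1/(jωC) = -j/(ω·C) = 0 - j2.763e+04 Ω
Step 3 — Ladder network (open output): work backward from the far end, alternating series and parallel combinations. Z_in = 0 - j27.92 Ω = 27.92∠-90.0° Ω.
Step 4 — Power factor: PF = cos(φ) = Re(Z)/|Z| = 0/27.92 = 0.
Step 5 — Type: Im(Z) = -27.92 ⇒ leading (phase φ = -90.0°).

PF = 0 (leading, φ = -90.0°)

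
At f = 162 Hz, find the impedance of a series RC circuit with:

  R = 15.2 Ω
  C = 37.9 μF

Step 1 — Angular frequency: ω = 2π·f = 2π·162 = 1018 rad/s.
Step 2 — Component impedances:
  R: Z = R = 15.2 Ω
  C: Z = 1/(jωC) = -j/(ω·C) = 0 - j25.92 Ω
Step 3 — Series combination: Z_total = R + C = 15.2 - j25.92 Ω = 30.05∠-59.6° Ω.

Z = 15.2 - j25.92 Ω = 30.05∠-59.6° Ω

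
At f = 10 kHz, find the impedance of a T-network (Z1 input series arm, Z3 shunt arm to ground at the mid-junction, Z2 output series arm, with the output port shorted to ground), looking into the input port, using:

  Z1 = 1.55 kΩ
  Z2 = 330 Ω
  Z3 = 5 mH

Step 1 — Angular frequency: ω = 2π·f = 2π·1e+04 = 6.283e+04 rad/s.
Step 2 — Component impedances:
  Z1: Z = R = 1550 Ω
  Z2: Z = R = 330 Ω
  Z3: Z = jωL = j·6.283e+04·0.005 = 0 + j314.2 Ω
Step 3 — With the output port shorted to ground, the output series arm Z2 runs from the junction to ground; the shunt arm Z3 also runs from the junction to ground. They appear in parallel: Z3 || Z2 = 156.9 + j164.8 Ω.
Step 4 — Series with input arm Z1: Z_in = Z1 + (Z3 || Z2) = 1707 + j164.8 Ω = 1715∠5.5° Ω.

Z = 1707 + j164.8 Ω = 1715∠5.5° Ω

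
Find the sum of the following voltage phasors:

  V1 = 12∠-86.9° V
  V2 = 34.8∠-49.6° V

Step 1 — Convert each phasor to rectangular form:
  V1 = 12·(cos(-86.9°) + j·sin(-86.9°)) = 0.6489 - j11.98 V
  V2 = 34.8·(cos(-49.6°) + j·sin(-49.6°)) = 22.55 - j26.5 V
Step 2 — Sum components: V_total = 23.2 - j38.48 V.
Step 3 — Convert to polar: |V_total| = 44.94 V, ∠V_total = -58.9°.

V_total = 44.94∠-58.9° V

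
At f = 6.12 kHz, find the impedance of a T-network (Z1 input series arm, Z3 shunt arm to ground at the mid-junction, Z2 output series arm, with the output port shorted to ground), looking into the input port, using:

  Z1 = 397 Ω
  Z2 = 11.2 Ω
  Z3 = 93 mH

Step 1 — Angular frequency: ω = 2π·f = 2π·6120 = 3.845e+04 rad/s.
Step 2 — Component impedances:
  Z1: Z = R = 397 Ω
  Z2: Z = R = 11.2 Ω
  Z3: Z = jωL = j·3.845e+04·0.093 = 0 + j3576 Ω
Step 3 — With the output port shorted to ground, the output series arm Z2 runs from the junction to ground; the shunt arm Z3 also runs from the junction to ground. They appear in parallel: Z3 || Z2 = 11.2 + j0.03508 Ω.
Step 4 — Series with input arm Z1: Z_in = Z1 + (Z3 || Z2) = 408.2 + j0.03508 Ω = 408.2∠0.0° Ω.

Z = 408.2 + j0.03508 Ω = 408.2∠0.0° Ω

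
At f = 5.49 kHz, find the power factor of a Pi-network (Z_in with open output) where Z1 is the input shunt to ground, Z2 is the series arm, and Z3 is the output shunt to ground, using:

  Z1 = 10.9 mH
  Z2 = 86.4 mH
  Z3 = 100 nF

Step 1 — Angular frequency: ω = 2π·f = 2π·5490 = 3.449e+04 rad/s.
Step 2 — Component impedances:
  Z1: Z = jωL = j·3.449e+04·0.0109 = 0 + j376 Ω
  Z2: Z = jωL = j·3.449e+04·0.0864 = 0 + j2980 Ω
  Z3: Z = 1/(jωC) = -j/(ω·C) = 0 - j289.9 Ω
Step 3 — With open output, the series arm Z2 and the output shunt Z3 appear in series to ground: Z2 + Z3 = 0 + j2690 Ω.
Step 4 — Parallel with input shunt Z1: Z_in = Z1 || (Z2 + Z3) = 0 + j329.9 Ω = 329.9∠90.0° Ω.
Step 5 — Power factor: PF = cos(φ) = Re(Z)/|Z| = -0/329.9 = -0.
Step 6 — Type: Im(Z) = 329.9 ⇒ lagging (phase φ = 90.0°).

PF = -0 (lagging, φ = 90.0°)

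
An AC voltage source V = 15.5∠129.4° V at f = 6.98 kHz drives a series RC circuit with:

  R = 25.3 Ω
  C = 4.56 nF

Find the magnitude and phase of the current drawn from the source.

Step 1 — Angular frequency: ω = 2π·f = 2π·6980 = 4.386e+04 rad/s.
Step 2 — Component impedances:
  R: Z = R = 25.3 Ω
  C: Z = 1/(jωC) = -j/(ω·C) = 0 - j5000 Ω
Step 3 — Series combination: Z_total = R + C = 25.3 - j5000 Ω = 5000∠-89.7° Ω.
Step 4 — Source phasor: V = 15.5∠129.4° V = -9.838 + j11.98 V.
Step 5 — Ohm's law: I = V / Z_total = (-9.838 + j11.98) / (25.3 - j5000) = -0.002405 - j0.001955 A.
Step 6 — Convert to polar: |I| = 0.0031 A, ∠I = -140.9°.

I = 0.0031∠-140.9° A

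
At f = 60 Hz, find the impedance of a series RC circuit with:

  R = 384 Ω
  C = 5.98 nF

Step 1 — Angular frequency: ω = 2π·f = 2π·60 = 377 rad/s.
Step 2 — Component impedances:
  R: Z = R = 384 Ω
  C: Z = 1/(jωC) = -j/(ω·C) = 0 - j4.436e+05 Ω
Step 3 — Series combination: Z_total = R + C = 384 - j4.436e+05 Ω = 4.436e+05∠-90.0° Ω.

Z = 384 - j4.436e+05 Ω = 4.436e+05∠-90.0° Ω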